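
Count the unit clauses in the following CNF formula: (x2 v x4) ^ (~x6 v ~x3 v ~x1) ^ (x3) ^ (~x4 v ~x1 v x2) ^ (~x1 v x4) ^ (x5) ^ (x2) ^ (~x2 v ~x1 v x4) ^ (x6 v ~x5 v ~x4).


A unit clause contains exactly one literal.
Unit clauses found: (x3), (x5), (x2).
Count = 3.

3


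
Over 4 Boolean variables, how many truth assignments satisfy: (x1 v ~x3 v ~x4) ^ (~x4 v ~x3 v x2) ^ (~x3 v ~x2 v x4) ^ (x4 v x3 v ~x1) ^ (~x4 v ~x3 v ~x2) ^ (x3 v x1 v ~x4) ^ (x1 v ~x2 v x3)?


Enumerate all 16 truth assignments over 4 variables.
Test each against every clause.
Satisfying assignments found: 5.

5


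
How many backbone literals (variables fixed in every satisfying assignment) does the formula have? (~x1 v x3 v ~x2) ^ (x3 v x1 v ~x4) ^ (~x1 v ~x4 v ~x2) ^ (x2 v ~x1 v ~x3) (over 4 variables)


Find all satisfying assignments: 9 model(s).
Check which variables have the same value in every model.
No variable is fixed across all models.
Backbone size = 0.

0


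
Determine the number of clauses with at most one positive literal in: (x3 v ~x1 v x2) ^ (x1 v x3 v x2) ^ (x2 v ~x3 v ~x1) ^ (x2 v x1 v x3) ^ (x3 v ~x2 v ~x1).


A Horn clause has at most one positive literal.
Clause 1: 2 positive lit(s) -> not Horn
Clause 2: 3 positive lit(s) -> not Horn
Clause 3: 1 positive lit(s) -> Horn
Clause 4: 3 positive lit(s) -> not Horn
Clause 5: 1 positive lit(s) -> Horn
Total Horn clauses = 2.

2


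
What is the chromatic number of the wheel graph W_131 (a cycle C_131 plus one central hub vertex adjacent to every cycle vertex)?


W_131 consists of the cycle C_131 together with a hub vertex adjacent to every cycle vertex.
The cycle C_131 needs 3 colors (odd cycle -> 3).
The hub is adjacent to every cycle vertex, so it must receive a new color distinct from all of them.
Chromatic number = 3 + 1 = 4.

4


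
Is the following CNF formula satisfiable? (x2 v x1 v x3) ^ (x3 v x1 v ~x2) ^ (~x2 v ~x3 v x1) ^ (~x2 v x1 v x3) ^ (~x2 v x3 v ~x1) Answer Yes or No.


Check all 8 possible truth assignments.
Number of satisfying assignments found: 4.
The formula is satisfiable.

Yes


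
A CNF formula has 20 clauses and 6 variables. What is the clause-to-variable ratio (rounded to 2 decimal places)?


Clause-to-variable ratio = clauses / variables.
20 / 6 = 3.33.

3.33


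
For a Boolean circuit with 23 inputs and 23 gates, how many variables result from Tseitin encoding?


The Tseitin transformation introduces one auxiliary variable per gate.
Total variables = inputs + gates = 23 + 23 = 46.

46


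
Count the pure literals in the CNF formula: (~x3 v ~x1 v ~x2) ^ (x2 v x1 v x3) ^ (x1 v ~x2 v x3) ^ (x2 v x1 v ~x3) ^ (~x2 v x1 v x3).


A pure literal appears in only one polarity across all clauses.
No pure literals found.
Count = 0.

0


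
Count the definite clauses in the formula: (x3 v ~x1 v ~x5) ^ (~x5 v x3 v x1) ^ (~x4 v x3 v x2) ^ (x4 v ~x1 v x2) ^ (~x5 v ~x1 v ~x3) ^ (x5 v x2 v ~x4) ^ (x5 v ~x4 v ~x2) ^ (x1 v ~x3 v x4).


A definite clause has exactly one positive literal.
Clause 1: 1 positive -> definite
Clause 2: 2 positive -> not definite
Clause 3: 2 positive -> not definite
Clause 4: 2 positive -> not definite
Clause 5: 0 positive -> not definite
Clause 6: 2 positive -> not definite
Clause 7: 1 positive -> definite
Clause 8: 2 positive -> not definite
Definite clause count = 2.

2


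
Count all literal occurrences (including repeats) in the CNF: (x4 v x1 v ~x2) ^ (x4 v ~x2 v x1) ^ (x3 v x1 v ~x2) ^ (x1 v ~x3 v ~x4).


Clause lengths: 3, 3, 3, 3.
Sum = 3 + 3 + 3 + 3 = 12.

12


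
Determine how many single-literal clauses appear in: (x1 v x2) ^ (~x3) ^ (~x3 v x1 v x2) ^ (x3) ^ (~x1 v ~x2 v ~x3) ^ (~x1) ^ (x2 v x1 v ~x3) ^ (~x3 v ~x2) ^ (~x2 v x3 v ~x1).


A unit clause contains exactly one literal.
Unit clauses found: (~x3), (x3), (~x1).
Count = 3.

3


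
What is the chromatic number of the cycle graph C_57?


An odd cycle cannot be 2-colored: alternating two colors around the cycle returns to the start with a conflict.
Since 57 is odd, three colors are required (and three suffice).
Chromatic number = 3.

3


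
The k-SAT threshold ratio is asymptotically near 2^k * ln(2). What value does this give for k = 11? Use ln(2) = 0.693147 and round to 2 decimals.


Using the asymptotic formula: threshold ~ 2^k * ln(2).
2^11 = 2048.
2048 * 0.693147 = 1419.57.

1419.57


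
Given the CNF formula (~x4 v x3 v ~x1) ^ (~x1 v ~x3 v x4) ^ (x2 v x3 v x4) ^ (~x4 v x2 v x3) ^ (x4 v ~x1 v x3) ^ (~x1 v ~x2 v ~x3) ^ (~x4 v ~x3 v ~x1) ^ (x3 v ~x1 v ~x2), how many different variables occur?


Identify each distinct variable in the formula.
Variables found: x1, x2, x3, x4.
Total distinct variables = 4.

4


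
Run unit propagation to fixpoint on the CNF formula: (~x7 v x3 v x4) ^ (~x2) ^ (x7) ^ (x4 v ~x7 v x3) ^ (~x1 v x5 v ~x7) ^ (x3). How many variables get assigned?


Unit propagation repeatedly assigns the literal in any unit clause, then simplifies.
Assignments in order: x2 = F, x7 = T, x3 = T.
No further unit clauses remain.
Total variables assigned = 3.

3


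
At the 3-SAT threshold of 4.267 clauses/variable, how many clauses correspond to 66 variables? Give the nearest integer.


The 3-SAT phase transition occurs at approximately 4.267 clauses per variable.
m = 4.267 * 66 = 281.622.
Rounded to nearest integer: 282.

282


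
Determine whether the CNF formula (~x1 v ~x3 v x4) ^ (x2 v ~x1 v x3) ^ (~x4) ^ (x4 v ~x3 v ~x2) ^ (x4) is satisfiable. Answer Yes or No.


Check all 16 possible truth assignments.
Number of satisfying assignments found: 0.
The formula is unsatisfiable.

No


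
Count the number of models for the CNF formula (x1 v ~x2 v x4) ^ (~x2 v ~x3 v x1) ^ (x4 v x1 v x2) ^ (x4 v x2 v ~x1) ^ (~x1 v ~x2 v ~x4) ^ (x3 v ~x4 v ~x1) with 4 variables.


Enumerate all 16 truth assignments over 4 variables.
Test each against every clause.
Satisfying assignments found: 6.

6


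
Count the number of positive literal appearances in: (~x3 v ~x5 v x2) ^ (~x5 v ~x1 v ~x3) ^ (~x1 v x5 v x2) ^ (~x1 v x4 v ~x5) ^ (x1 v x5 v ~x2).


Scan each clause for unnegated literals.
Clause 1: 1 positive; Clause 2: 0 positive; Clause 3: 2 positive; Clause 4: 1 positive; Clause 5: 2 positive.
Total positive literal occurrences = 6.

6


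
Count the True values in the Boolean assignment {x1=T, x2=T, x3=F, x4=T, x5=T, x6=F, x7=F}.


The weight is the number of variables assigned True.
True variables: x1, x2, x4, x5.
Weight = 4.

4


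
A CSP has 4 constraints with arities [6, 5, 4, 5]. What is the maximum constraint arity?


The arities are: 6, 5, 4, 5.
Scan for the maximum value.
Maximum arity = 6.

6


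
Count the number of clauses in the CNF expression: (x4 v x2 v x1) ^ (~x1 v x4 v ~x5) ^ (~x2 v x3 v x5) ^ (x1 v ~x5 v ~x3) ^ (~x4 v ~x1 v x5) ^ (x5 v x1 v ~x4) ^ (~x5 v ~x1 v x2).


Each group enclosed in parentheses joined by ^ is one clause.
Counting the conjuncts: 7 clauses.

7


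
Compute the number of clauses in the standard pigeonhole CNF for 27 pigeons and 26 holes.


The PHP encoding has two parts:
1) At-least-one-hole clauses: 27 (one per pigeon, each with 26 literals).
2) At-most-one-pigeon-per-hole clauses: 26 holes * C(27,2) = 26 * 351 = 9126.
Total clauses = 27 + 9126 = 9153.

9153


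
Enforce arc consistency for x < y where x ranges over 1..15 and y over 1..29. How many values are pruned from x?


For the constraint x < y, x needs a supporting value in y's domain.
x can be at most 28 (one less than y's maximum).
Valid x values from domain: 15 out of 15.
Pruned = 15 - 15 = 0.

0


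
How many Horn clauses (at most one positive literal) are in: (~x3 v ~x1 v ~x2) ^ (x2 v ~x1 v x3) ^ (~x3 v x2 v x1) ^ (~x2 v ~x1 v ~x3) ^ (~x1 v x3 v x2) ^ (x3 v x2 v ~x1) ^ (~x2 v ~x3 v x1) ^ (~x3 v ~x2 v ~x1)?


A Horn clause has at most one positive literal.
Clause 1: 0 positive lit(s) -> Horn
Clause 2: 2 positive lit(s) -> not Horn
Clause 3: 2 positive lit(s) -> not Horn
Clause 4: 0 positive lit(s) -> Horn
Clause 5: 2 positive lit(s) -> not Horn
Clause 6: 2 positive lit(s) -> not Horn
Clause 7: 1 positive lit(s) -> Horn
Clause 8: 0 positive lit(s) -> Horn
Total Horn clauses = 4.

4


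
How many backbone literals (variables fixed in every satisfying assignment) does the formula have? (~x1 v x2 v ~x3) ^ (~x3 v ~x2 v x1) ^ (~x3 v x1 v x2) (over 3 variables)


Find all satisfying assignments: 5 model(s).
Check which variables have the same value in every model.
No variable is fixed across all models.
Backbone size = 0.

0


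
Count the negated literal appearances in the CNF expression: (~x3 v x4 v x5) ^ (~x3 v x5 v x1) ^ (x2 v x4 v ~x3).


Scan each clause for negated literals.
Clause 1: 1 negative; Clause 2: 1 negative; Clause 3: 1 negative.
Total negative literal occurrences = 3.

3


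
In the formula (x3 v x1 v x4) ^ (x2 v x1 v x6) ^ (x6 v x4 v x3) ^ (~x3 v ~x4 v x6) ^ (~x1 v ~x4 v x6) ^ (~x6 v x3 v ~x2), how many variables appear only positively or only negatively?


A pure literal appears in only one polarity across all clauses.
No pure literals found.
Count = 0.

0


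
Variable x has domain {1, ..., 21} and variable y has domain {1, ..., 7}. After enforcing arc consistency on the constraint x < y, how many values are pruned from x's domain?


For the constraint x < y, x needs a supporting value in y's domain.
x can be at most 6 (one less than y's maximum).
Valid x values from domain: 6 out of 21.
Pruned = 21 - 6 = 15.

15


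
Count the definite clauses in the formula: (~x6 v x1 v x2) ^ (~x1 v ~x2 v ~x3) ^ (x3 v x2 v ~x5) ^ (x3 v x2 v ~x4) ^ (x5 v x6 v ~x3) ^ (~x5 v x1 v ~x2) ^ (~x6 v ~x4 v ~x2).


A definite clause has exactly one positive literal.
Clause 1: 2 positive -> not definite
Clause 2: 0 positive -> not definite
Clause 3: 2 positive -> not definite
Clause 4: 2 positive -> not definite
Clause 5: 2 positive -> not definite
Clause 6: 1 positive -> definite
Clause 7: 0 positive -> not definite
Definite clause count = 1.

1


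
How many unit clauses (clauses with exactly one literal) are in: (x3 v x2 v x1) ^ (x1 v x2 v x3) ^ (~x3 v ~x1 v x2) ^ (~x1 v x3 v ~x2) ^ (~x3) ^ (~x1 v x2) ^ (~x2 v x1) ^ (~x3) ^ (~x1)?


A unit clause contains exactly one literal.
Unit clauses found: (~x3), (~x3), (~x1).
Count = 3.

3


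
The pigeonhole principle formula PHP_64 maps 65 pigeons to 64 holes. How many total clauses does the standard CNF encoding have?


The PHP encoding has two parts:
1) At-least-one-hole clauses: 65 (one per pigeon, each with 64 literals).
2) At-most-one-pigeon-per-hole clauses: 64 holes * C(65,2) = 64 * 2080 = 133120.
Total clauses = 65 + 133120 = 133185.

133185


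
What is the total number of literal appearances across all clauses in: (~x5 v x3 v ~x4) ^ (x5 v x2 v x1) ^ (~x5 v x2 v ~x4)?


Clause lengths: 3, 3, 3.
Sum = 3 + 3 + 3 = 9.

9


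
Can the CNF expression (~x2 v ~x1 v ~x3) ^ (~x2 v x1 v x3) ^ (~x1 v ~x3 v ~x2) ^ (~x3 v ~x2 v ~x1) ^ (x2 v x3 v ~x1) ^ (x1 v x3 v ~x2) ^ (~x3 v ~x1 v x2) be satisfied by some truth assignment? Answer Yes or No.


Check all 8 possible truth assignments.
Number of satisfying assignments found: 4.
The formula is satisfiable.

Yes


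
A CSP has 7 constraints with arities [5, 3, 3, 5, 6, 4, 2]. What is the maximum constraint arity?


The arities are: 5, 3, 3, 5, 6, 4, 2.
Scan for the maximum value.
Maximum arity = 6.

6


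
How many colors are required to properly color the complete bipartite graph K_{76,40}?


K_{76,40} is bipartite by definition: the two parts are independent sets, with every edge crossing between them.
Color all vertices in one part with color 1 and all vertices in the other part with color 2.
Since the graph has at least one edge, one color does not suffice.
Chromatic number = 2.

2


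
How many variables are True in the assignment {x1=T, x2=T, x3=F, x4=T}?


The weight is the number of variables assigned True.
True variables: x1, x2, x4.
Weight = 3.

3


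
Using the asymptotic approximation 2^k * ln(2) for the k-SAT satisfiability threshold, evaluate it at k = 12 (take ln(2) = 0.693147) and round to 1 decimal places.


Using the asymptotic formula: threshold ~ 2^k * ln(2).
2^12 = 4096.
4096 * 0.693147 = 2839.1.

2839.1


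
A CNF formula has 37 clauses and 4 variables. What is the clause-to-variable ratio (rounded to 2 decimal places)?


Clause-to-variable ratio = clauses / variables.
37 / 4 = 9.25.

9.25


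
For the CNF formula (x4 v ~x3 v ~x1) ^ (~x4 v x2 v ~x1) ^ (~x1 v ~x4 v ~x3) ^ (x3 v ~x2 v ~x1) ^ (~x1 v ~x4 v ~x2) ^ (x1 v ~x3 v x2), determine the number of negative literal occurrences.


Scan each clause for negated literals.
Clause 1: 2 negative; Clause 2: 2 negative; Clause 3: 3 negative; Clause 4: 2 negative; Clause 5: 3 negative; Clause 6: 1 negative.
Total negative literal occurrences = 13.

13


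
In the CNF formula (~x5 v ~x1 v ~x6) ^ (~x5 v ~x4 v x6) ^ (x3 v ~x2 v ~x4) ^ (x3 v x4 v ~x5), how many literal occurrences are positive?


Scan each clause for unnegated literals.
Clause 1: 0 positive; Clause 2: 1 positive; Clause 3: 1 positive; Clause 4: 2 positive.
Total positive literal occurrences = 4.

4


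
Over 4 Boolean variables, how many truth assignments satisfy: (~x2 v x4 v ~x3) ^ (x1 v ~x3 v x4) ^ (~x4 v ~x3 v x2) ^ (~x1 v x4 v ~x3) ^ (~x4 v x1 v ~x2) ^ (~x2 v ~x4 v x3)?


Enumerate all 16 truth assignments over 4 variables.
Test each against every clause.
Satisfying assignments found: 7.

7


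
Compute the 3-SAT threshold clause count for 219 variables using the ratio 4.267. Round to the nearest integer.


The 3-SAT phase transition occurs at approximately 4.267 clauses per variable.
m = 4.267 * 219 = 934.473.
Rounded to nearest integer: 934.

934


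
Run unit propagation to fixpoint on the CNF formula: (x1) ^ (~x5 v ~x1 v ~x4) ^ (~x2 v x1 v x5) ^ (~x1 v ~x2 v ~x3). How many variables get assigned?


Unit propagation repeatedly assigns the literal in any unit clause, then simplifies.
Assignments in order: x1 = T.
No further unit clauses remain.
Total variables assigned = 1.

1


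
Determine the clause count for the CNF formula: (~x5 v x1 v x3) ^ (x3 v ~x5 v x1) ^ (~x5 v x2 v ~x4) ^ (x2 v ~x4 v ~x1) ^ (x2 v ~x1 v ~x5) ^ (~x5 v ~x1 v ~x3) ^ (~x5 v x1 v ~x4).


Each group enclosed in parentheses joined by ^ is one clause.
Counting the conjuncts: 7 clauses.

7


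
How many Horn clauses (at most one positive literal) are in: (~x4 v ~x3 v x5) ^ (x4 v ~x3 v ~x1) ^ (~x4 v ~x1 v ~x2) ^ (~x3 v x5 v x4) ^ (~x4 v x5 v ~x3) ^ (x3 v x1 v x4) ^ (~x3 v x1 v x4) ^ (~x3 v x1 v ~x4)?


A Horn clause has at most one positive literal.
Clause 1: 1 positive lit(s) -> Horn
Clause 2: 1 positive lit(s) -> Horn
Clause 3: 0 positive lit(s) -> Horn
Clause 4: 2 positive lit(s) -> not Horn
Clause 5: 1 positive lit(s) -> Horn
Clause 6: 3 positive lit(s) -> not Horn
Clause 7: 2 positive lit(s) -> not Horn
Clause 8: 1 positive lit(s) -> Horn
Total Horn clauses = 5.

5


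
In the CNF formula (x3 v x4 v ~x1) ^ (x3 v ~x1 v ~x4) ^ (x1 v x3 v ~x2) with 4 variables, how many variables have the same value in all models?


Find all satisfying assignments: 10 model(s).
Check which variables have the same value in every model.
No variable is fixed across all models.
Backbone size = 0.

0


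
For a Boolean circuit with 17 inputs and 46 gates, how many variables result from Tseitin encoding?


The Tseitin transformation introduces one auxiliary variable per gate.
Total variables = inputs + gates = 17 + 46 = 63.

63


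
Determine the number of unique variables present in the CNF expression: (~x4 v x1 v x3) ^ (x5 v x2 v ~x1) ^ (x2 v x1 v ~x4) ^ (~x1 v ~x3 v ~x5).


Identify each distinct variable in the formula.
Variables found: x1, x2, x3, x4, x5.
Total distinct variables = 5.

5


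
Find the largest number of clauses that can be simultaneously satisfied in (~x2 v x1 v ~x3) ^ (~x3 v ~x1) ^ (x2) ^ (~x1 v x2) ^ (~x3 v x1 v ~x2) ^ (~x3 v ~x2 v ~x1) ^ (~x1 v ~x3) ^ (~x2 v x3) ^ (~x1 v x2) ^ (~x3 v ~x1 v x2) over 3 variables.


Enumerate all 8 truth assignments.
For each, count how many of the 10 clauses are satisfied.
The formula is not fully satisfiable, so the maximum is below 10.
Maximum simultaneously satisfiable clauses = 9.

9


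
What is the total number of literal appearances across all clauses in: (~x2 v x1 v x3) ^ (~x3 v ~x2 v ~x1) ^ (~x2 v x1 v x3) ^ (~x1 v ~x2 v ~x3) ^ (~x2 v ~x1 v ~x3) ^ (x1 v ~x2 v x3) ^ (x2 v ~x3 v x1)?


Clause lengths: 3, 3, 3, 3, 3, 3, 3.
Sum = 3 + 3 + 3 + 3 + 3 + 3 + 3 = 21.

21


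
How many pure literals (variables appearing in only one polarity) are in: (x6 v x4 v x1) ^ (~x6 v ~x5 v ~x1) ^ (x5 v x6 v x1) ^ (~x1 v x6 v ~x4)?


A pure literal appears in only one polarity across all clauses.
No pure literals found.
Count = 0.

0


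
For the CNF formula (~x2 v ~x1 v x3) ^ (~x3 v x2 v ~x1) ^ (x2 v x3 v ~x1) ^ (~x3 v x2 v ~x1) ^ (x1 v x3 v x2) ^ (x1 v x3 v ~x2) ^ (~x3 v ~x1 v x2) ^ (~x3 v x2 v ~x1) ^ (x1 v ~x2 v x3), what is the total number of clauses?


Each group enclosed in parentheses joined by ^ is one clause.
Counting the conjuncts: 9 clauses.

9


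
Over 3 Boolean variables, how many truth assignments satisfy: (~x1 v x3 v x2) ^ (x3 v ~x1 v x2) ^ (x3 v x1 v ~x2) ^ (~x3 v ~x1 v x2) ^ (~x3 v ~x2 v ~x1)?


Enumerate all 8 truth assignments over 3 variables.
Test each against every clause.
Satisfying assignments found: 4.

4


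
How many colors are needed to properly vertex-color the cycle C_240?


A cycle on an even number of vertices is bipartite: alternate two colors around the cycle.
Since 240 is even, two colors suffice, and at least two are needed because the graph has edges.
Chromatic number = 2.

2


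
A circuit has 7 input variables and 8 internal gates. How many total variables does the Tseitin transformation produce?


The Tseitin transformation introduces one auxiliary variable per gate.
Total variables = inputs + gates = 7 + 8 = 15.

15


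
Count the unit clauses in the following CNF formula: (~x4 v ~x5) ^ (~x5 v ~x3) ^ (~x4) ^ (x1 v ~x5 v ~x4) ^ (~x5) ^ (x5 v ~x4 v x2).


A unit clause contains exactly one literal.
Unit clauses found: (~x4), (~x5).
Count = 2.

2


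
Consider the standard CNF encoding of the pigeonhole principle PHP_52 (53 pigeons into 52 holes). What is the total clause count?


The PHP encoding has two parts:
1) At-least-one-hole clauses: 53 (one per pigeon, each with 52 literals).
2) At-most-one-pigeon-per-hole clauses: 52 holes * C(53,2) = 52 * 1378 = 71656.
Total clauses = 53 + 71656 = 71709.

71709


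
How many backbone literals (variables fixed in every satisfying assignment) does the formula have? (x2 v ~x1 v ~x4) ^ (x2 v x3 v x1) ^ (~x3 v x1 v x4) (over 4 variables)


Find all satisfying assignments: 10 model(s).
Check which variables have the same value in every model.
No variable is fixed across all models.
Backbone size = 0.

0


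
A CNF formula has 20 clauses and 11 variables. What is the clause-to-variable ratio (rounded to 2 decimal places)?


Clause-to-variable ratio = clauses / variables.
20 / 11 = 1.82.

1.82


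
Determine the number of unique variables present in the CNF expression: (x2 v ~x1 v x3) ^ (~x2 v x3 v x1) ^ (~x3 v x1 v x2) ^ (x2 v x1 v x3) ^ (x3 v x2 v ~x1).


Identify each distinct variable in the formula.
Variables found: x1, x2, x3.
Total distinct variables = 3.

3


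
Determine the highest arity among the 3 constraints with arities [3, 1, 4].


The arities are: 3, 1, 4.
Scan for the maximum value.
Maximum arity = 4.

4


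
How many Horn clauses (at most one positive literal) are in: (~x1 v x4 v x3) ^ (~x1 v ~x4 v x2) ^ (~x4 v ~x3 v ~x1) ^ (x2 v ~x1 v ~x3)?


A Horn clause has at most one positive literal.
Clause 1: 2 positive lit(s) -> not Horn
Clause 2: 1 positive lit(s) -> Horn
Clause 3: 0 positive lit(s) -> Horn
Clause 4: 1 positive lit(s) -> Horn
Total Horn clauses = 3.

3


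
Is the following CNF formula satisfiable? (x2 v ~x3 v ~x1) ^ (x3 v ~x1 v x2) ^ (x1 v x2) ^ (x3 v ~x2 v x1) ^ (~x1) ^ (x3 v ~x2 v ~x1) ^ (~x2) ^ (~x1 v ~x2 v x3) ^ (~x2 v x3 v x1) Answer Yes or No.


Check all 8 possible truth assignments.
Number of satisfying assignments found: 0.
The formula is unsatisfiable.

No


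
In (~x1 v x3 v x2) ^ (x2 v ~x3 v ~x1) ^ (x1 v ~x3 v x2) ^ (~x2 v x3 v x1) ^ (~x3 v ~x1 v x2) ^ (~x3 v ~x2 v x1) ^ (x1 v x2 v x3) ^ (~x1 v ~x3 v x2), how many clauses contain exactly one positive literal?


A definite clause has exactly one positive literal.
Clause 1: 2 positive -> not definite
Clause 2: 1 positive -> definite
Clause 3: 2 positive -> not definite
Clause 4: 2 positive -> not definite
Clause 5: 1 positive -> definite
Clause 6: 1 positive -> definite
Clause 7: 3 positive -> not definite
Clause 8: 1 positive -> definite
Definite clause count = 4.

4


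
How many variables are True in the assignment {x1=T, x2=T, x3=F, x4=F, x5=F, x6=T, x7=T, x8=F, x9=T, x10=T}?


The weight is the number of variables assigned True.
True variables: x1, x2, x6, x7, x9, x10.
Weight = 6.

6


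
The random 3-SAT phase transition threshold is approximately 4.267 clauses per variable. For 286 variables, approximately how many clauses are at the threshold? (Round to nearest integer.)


The 3-SAT phase transition occurs at approximately 4.267 clauses per variable.
m = 4.267 * 286 = 1220.362.
Rounded to nearest integer: 1220.

1220


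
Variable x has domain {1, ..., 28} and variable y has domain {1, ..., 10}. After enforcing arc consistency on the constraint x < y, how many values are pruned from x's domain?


For the constraint x < y, x needs a supporting value in y's domain.
x can be at most 9 (one less than y's maximum).
Valid x values from domain: 9 out of 28.
Pruned = 28 - 9 = 19.

19


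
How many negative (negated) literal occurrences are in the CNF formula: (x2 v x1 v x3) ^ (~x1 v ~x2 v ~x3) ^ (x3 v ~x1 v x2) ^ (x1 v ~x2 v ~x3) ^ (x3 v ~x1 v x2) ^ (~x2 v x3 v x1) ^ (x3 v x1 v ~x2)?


Scan each clause for negated literals.
Clause 1: 0 negative; Clause 2: 3 negative; Clause 3: 1 negative; Clause 4: 2 negative; Clause 5: 1 negative; Clause 6: 1 negative; Clause 7: 1 negative.
Total negative literal occurrences = 9.

9


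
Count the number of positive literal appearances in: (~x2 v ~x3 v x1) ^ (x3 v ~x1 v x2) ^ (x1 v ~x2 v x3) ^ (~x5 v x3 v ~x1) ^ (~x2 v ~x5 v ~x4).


Scan each clause for unnegated literals.
Clause 1: 1 positive; Clause 2: 2 positive; Clause 3: 2 positive; Clause 4: 1 positive; Clause 5: 0 positive.
Total positive literal occurrences = 6.

6


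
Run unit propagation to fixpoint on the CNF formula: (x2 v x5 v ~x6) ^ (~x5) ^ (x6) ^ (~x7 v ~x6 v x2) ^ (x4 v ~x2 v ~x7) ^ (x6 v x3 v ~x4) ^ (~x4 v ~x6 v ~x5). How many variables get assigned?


Unit propagation repeatedly assigns the literal in any unit clause, then simplifies.
Assignments in order: x5 = F, x6 = T, x2 = T.
No further unit clauses remain.
Total variables assigned = 3.

3


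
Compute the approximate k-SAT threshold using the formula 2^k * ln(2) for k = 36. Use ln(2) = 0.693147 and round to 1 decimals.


Using the asymptotic formula: threshold ~ 2^k * ln(2).
2^36 = 68719476736.
68719476736 * 0.693147 = 47632699141.1.

47632699141.1


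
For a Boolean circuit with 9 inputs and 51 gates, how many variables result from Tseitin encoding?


The Tseitin transformation introduces one auxiliary variable per gate.
Total variables = inputs + gates = 9 + 51 = 60.

60


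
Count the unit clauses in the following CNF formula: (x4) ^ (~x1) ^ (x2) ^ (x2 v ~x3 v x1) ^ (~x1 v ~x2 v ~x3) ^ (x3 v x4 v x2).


A unit clause contains exactly one literal.
Unit clauses found: (x4), (~x1), (x2).
Count = 3.

3


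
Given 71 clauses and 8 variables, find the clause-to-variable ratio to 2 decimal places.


Clause-to-variable ratio = clauses / variables.
71 / 8 = 8.88.

8.88


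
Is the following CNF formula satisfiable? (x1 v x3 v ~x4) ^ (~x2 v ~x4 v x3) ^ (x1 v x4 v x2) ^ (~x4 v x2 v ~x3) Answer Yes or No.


Check all 16 possible truth assignments.
Number of satisfying assignments found: 9.
The formula is satisfiable.

Yes


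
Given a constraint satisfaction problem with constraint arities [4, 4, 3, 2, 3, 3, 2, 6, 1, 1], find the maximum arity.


The arities are: 4, 4, 3, 2, 3, 3, 2, 6, 1, 1.
Scan for the maximum value.
Maximum arity = 6.

6


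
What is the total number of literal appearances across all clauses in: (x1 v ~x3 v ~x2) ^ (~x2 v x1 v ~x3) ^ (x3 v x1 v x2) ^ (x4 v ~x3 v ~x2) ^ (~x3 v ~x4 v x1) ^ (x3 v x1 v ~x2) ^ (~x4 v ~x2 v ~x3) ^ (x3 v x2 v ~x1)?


Clause lengths: 3, 3, 3, 3, 3, 3, 3, 3.
Sum = 3 + 3 + 3 + 3 + 3 + 3 + 3 + 3 = 24.

24


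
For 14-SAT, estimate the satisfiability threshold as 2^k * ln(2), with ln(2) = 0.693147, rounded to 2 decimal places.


Using the asymptotic formula: threshold ~ 2^k * ln(2).
2^14 = 16384.
16384 * 0.693147 = 11356.52.

11356.52


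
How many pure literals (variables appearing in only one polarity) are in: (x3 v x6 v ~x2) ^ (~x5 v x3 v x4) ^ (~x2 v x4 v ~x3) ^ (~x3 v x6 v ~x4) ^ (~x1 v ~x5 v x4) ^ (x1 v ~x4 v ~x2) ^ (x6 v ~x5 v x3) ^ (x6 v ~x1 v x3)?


A pure literal appears in only one polarity across all clauses.
Pure literals: x2 (negative only), x5 (negative only), x6 (positive only).
Count = 3.

3


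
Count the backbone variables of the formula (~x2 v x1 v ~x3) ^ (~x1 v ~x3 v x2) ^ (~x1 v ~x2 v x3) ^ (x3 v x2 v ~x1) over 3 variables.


Find all satisfying assignments: 4 model(s).
Check which variables have the same value in every model.
No variable is fixed across all models.
Backbone size = 0.

0


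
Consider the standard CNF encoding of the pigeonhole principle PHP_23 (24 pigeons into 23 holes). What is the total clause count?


The PHP encoding has two parts:
1) At-least-one-hole clauses: 24 (one per pigeon, each with 23 literals).
2) At-most-one-pigeon-per-hole clauses: 23 holes * C(24,2) = 23 * 276 = 6348.
Total clauses = 24 + 6348 = 6372.

6372


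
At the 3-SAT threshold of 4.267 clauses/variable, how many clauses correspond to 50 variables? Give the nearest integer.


The 3-SAT phase transition occurs at approximately 4.267 clauses per variable.
m = 4.267 * 50 = 213.35.
Rounded to nearest integer: 213.

213


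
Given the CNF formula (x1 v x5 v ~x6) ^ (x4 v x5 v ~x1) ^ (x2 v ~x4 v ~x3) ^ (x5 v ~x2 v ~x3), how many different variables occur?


Identify each distinct variable in the formula.
Variables found: x1, x2, x3, x4, x5, x6.
Total distinct variables = 6.

6


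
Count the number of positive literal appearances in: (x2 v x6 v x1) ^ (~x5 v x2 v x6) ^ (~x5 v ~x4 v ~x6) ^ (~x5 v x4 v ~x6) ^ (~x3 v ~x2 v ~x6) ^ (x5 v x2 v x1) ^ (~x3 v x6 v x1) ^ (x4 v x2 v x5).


Scan each clause for unnegated literals.
Clause 1: 3 positive; Clause 2: 2 positive; Clause 3: 0 positive; Clause 4: 1 positive; Clause 5: 0 positive; Clause 6: 3 positive; Clause 7: 2 positive; Clause 8: 3 positive.
Total positive literal occurrences = 14.

14


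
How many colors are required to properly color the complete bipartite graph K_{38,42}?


K_{38,42} is bipartite by definition: the two parts are independent sets, with every edge crossing between them.
Color all vertices in one part with color 1 and all vertices in the other part with color 2.
Since the graph has at least one edge, one color does not suffice.
Chromatic number = 2.

2


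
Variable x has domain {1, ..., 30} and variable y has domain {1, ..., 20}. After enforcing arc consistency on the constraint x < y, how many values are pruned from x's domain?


For the constraint x < y, x needs a supporting value in y's domain.
x can be at most 19 (one less than y's maximum).
Valid x values from domain: 19 out of 30.
Pruned = 30 - 19 = 11.

11


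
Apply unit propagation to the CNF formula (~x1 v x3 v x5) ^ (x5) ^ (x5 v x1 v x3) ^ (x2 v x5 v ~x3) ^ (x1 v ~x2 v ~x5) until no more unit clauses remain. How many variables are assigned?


Unit propagation repeatedly assigns the literal in any unit clause, then simplifies.
Assignments in order: x5 = T.
No further unit clauses remain.
Total variables assigned = 1.

1


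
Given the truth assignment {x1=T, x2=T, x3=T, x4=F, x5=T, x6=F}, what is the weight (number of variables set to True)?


The weight is the number of variables assigned True.
True variables: x1, x2, x3, x5.
Weight = 4.

4


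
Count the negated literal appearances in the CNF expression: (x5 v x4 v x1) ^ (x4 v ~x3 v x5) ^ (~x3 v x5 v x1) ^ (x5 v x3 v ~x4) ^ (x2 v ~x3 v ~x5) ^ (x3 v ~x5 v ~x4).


Scan each clause for negated literals.
Clause 1: 0 negative; Clause 2: 1 negative; Clause 3: 1 negative; Clause 4: 1 negative; Clause 5: 2 negative; Clause 6: 2 negative.
Total negative literal occurrences = 7.

7


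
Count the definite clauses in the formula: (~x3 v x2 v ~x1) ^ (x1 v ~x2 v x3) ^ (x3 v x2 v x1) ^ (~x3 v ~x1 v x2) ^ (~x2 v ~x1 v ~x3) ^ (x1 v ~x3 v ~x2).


A definite clause has exactly one positive literal.
Clause 1: 1 positive -> definite
Clause 2: 2 positive -> not definite
Clause 3: 3 positive -> not definite
Clause 4: 1 positive -> definite
Clause 5: 0 positive -> not definite
Clause 6: 1 positive -> definite
Definite clause count = 3.

3


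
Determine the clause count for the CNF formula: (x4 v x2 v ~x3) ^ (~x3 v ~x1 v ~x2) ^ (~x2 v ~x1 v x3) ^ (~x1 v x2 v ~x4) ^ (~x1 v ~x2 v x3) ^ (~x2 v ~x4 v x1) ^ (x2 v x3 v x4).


Each group enclosed in parentheses joined by ^ is one clause.
Counting the conjuncts: 7 clauses.

7


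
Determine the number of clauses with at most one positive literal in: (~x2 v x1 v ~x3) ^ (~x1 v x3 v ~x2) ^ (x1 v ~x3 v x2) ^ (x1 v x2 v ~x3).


A Horn clause has at most one positive literal.
Clause 1: 1 positive lit(s) -> Horn
Clause 2: 1 positive lit(s) -> Horn
Clause 3: 2 positive lit(s) -> not Horn
Clause 4: 2 positive lit(s) -> not Horn
Total Horn clauses = 2.

2


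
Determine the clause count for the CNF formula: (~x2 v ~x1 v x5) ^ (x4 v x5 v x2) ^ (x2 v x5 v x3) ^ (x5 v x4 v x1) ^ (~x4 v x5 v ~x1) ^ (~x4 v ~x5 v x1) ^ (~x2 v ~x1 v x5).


Each group enclosed in parentheses joined by ^ is one clause.
Counting the conjuncts: 7 clauses.

7


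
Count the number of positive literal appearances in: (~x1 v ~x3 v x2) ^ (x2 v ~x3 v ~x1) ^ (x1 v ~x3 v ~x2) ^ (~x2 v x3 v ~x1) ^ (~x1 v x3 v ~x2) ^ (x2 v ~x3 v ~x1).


Scan each clause for unnegated literals.
Clause 1: 1 positive; Clause 2: 1 positive; Clause 3: 1 positive; Clause 4: 1 positive; Clause 5: 1 positive; Clause 6: 1 positive.
Total positive literal occurrences = 6.

6


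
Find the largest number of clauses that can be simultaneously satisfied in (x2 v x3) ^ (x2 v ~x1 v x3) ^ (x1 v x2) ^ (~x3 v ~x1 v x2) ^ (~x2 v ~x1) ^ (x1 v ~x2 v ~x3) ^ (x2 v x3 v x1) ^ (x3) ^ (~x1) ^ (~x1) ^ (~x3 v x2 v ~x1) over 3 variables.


Enumerate all 8 truth assignments.
For each, count how many of the 11 clauses are satisfied.
The formula is not fully satisfiable, so the maximum is below 11.
Maximum simultaneously satisfiable clauses = 10.

10


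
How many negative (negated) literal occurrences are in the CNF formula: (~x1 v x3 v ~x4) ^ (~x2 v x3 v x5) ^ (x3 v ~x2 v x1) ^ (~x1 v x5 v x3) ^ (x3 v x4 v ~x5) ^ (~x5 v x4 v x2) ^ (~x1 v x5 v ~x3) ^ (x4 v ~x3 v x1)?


Scan each clause for negated literals.
Clause 1: 2 negative; Clause 2: 1 negative; Clause 3: 1 negative; Clause 4: 1 negative; Clause 5: 1 negative; Clause 6: 1 negative; Clause 7: 2 negative; Clause 8: 1 negative.
Total negative literal occurrences = 10.

10


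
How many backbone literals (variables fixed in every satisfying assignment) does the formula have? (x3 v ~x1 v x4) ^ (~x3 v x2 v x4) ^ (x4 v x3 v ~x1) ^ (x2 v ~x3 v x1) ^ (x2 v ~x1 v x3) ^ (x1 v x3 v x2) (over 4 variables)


Find all satisfying assignments: 8 model(s).
Check which variables have the same value in every model.
No variable is fixed across all models.
Backbone size = 0.

0


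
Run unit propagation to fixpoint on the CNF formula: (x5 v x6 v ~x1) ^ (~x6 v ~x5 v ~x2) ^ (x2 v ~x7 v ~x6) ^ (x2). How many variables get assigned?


Unit propagation repeatedly assigns the literal in any unit clause, then simplifies.
Assignments in order: x2 = T.
No further unit clauses remain.
Total variables assigned = 1.

1


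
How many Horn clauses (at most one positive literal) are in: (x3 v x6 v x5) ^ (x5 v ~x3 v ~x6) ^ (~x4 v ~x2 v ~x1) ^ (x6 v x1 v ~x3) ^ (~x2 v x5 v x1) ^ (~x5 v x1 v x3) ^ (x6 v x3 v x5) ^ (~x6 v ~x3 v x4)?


A Horn clause has at most one positive literal.
Clause 1: 3 positive lit(s) -> not Horn
Clause 2: 1 positive lit(s) -> Horn
Clause 3: 0 positive lit(s) -> Horn
Clause 4: 2 positive lit(s) -> not Horn
Clause 5: 2 positive lit(s) -> not Horn
Clause 6: 2 positive lit(s) -> not Horn
Clause 7: 3 positive lit(s) -> not Horn
Clause 8: 1 positive lit(s) -> Horn
Total Horn clauses = 3.

3


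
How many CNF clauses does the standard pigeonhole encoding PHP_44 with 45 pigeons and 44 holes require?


The PHP encoding has two parts:
1) At-least-one-hole clauses: 45 (one per pigeon, each with 44 literals).
2) At-most-one-pigeon-per-hole clauses: 44 holes * C(45,2) = 44 * 990 = 43560.
Total clauses = 45 + 43560 = 43605.

43605


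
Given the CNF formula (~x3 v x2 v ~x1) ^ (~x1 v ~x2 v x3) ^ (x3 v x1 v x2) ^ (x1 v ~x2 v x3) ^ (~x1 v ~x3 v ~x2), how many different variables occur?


Identify each distinct variable in the formula.
Variables found: x1, x2, x3.
Total distinct variables = 3.

3


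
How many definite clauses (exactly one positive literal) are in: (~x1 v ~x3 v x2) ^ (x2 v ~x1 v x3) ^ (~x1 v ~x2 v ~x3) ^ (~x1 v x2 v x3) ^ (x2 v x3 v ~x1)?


A definite clause has exactly one positive literal.
Clause 1: 1 positive -> definite
Clause 2: 2 positive -> not definite
Clause 3: 0 positive -> not definite
Clause 4: 2 positive -> not definite
Clause 5: 2 positive -> not definite
Definite clause count = 1.

1


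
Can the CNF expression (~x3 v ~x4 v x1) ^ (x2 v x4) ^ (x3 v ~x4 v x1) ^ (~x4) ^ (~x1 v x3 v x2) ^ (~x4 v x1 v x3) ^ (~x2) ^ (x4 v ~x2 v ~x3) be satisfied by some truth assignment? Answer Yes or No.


Check all 16 possible truth assignments.
Number of satisfying assignments found: 0.
The formula is unsatisfiable.

No


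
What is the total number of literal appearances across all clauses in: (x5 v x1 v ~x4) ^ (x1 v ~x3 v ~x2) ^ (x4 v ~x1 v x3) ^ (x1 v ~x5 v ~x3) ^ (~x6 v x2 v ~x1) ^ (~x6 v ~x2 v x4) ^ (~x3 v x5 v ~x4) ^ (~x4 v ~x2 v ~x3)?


Clause lengths: 3, 3, 3, 3, 3, 3, 3, 3.
Sum = 3 + 3 + 3 + 3 + 3 + 3 + 3 + 3 = 24.

24


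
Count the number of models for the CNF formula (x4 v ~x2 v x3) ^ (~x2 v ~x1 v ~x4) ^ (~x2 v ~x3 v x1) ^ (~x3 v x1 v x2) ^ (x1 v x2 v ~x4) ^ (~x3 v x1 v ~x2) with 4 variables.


Enumerate all 16 truth assignments over 4 variables.
Test each against every clause.
Satisfying assignments found: 7.

7


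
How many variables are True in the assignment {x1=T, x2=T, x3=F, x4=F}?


The weight is the number of variables assigned True.
True variables: x1, x2.
Weight = 2.

2


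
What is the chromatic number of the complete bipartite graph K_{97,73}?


K_{97,73} is bipartite by definition: the two parts are independent sets, with every edge crossing between them.
Color all vertices in one part with color 1 and all vertices in the other part with color 2.
Since the graph has at least one edge, one color does not suffice.
Chromatic number = 2.

2


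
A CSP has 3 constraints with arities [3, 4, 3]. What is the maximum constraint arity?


The arities are: 3, 4, 3.
Scan for the maximum value.
Maximum arity = 4.

4


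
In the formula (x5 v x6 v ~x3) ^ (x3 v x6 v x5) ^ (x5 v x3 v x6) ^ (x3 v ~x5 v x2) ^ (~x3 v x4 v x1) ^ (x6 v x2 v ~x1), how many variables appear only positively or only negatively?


A pure literal appears in only one polarity across all clauses.
Pure literals: x2 (positive only), x4 (positive only), x6 (positive only).
Count = 3.

3


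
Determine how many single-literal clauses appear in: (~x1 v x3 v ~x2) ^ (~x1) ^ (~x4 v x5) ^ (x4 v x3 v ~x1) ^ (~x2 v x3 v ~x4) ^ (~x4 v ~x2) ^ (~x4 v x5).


A unit clause contains exactly one literal.
Unit clauses found: (~x1).
Count = 1.

1


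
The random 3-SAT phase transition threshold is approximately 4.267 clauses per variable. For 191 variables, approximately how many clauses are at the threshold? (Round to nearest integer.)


The 3-SAT phase transition occurs at approximately 4.267 clauses per variable.
m = 4.267 * 191 = 814.997.
Rounded to nearest integer: 815.

815


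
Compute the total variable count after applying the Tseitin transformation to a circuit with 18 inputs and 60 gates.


The Tseitin transformation introduces one auxiliary variable per gate.
Total variables = inputs + gates = 18 + 60 = 78.

78


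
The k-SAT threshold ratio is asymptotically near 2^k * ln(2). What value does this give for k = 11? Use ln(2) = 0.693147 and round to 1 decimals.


Using the asymptotic formula: threshold ~ 2^k * ln(2).
2^11 = 2048.
2048 * 0.693147 = 1419.6.

1419.6


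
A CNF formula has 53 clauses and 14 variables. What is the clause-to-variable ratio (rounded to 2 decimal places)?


Clause-to-variable ratio = clauses / variables.
53 / 14 = 3.79.

3.79


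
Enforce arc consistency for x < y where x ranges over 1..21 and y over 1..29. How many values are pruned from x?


For the constraint x < y, x needs a supporting value in y's domain.
x can be at most 28 (one less than y's maximum).
Valid x values from domain: 21 out of 21.
Pruned = 21 - 21 = 0.

0


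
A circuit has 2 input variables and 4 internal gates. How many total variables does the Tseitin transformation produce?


The Tseitin transformation introduces one auxiliary variable per gate.
Total variables = inputs + gates = 2 + 4 = 6.

6


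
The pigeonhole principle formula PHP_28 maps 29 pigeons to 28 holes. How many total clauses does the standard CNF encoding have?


The PHP encoding has two parts:
1) At-least-one-hole clauses: 29 (one per pigeon, each with 28 literals).
2) At-most-one-pigeon-per-hole clauses: 28 holes * C(29,2) = 28 * 406 = 11368.
Total clauses = 29 + 11368 = 11397.

11397


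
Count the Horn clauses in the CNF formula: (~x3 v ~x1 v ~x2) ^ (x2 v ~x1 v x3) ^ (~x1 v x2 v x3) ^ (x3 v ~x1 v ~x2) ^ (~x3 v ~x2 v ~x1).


A Horn clause has at most one positive literal.
Clause 1: 0 positive lit(s) -> Horn
Clause 2: 2 positive lit(s) -> not Horn
Clause 3: 2 positive lit(s) -> not Horn
Clause 4: 1 positive lit(s) -> Horn
Clause 5: 0 positive lit(s) -> Horn
Total Horn clauses = 3.

3


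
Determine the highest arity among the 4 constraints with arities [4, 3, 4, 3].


The arities are: 4, 3, 4, 3.
Scan for the maximum value.
Maximum arity = 4.

4


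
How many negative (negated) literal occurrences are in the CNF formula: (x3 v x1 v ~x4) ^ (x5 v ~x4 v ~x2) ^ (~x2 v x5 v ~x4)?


Scan each clause for negated literals.
Clause 1: 1 negative; Clause 2: 2 negative; Clause 3: 2 negative.
Total negative literal occurrences = 5.

5


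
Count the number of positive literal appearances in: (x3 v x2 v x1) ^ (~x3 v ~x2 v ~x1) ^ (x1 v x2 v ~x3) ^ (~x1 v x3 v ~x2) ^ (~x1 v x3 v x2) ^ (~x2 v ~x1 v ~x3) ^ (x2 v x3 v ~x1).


Scan each clause for unnegated literals.
Clause 1: 3 positive; Clause 2: 0 positive; Clause 3: 2 positive; Clause 4: 1 positive; Clause 5: 2 positive; Clause 6: 0 positive; Clause 7: 2 positive.
Total positive literal occurrences = 10.

10


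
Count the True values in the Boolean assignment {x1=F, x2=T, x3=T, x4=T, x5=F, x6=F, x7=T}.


The weight is the number of variables assigned True.
True variables: x2, x3, x4, x7.
Weight = 4.

4


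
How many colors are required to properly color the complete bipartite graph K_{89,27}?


K_{89,27} is bipartite by definition: the two parts are independent sets, with every edge crossing between them.
Color all vertices in one part with color 1 and all vertices in the other part with color 2.
Since the graph has at least one edge, one color does not suffice.
Chromatic number = 2.

2
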